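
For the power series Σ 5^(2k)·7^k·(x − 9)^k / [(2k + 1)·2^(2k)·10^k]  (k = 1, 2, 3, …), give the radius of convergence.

R = 8/35

Apply the ratio test: |a_{k+1}| / |a_k| = [(2k + 1)/(2(k+1) + 1)] · 25·7/(4·10), which tends to 35/8 as k → ∞.
Hence the series converges for |x − 9| < 1/(35/8) = 8/35, so the radius of convergence is 8/35.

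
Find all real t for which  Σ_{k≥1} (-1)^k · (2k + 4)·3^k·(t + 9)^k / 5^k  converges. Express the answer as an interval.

(-32/3, -22/3)

Ratio test: |a_{k+1}/a_k| = [(2(k+1) + 4)/(2k + 4)] · 3/5 → 3/5 as k → ∞.
Hence the series converges for |t + 9| < 1/(3/5) = 5/3, so the radius of convergence is 5/3.
Check t = -22/3: the terms have absolute value of order k, which does not tend to 0, so the series diverges by the divergence test.
Check t = -32/3: the k-th term does not approach 0; divergence by the term test.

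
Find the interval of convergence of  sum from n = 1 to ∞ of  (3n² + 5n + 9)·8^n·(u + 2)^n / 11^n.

(-27/8, -5/8)

Ratio test: |a_{n+1}/a_n| = [(3(n+1)² + 5(n+1) + 9)/(3n² + 5n + 9)] · 8/11 → 8/11 as n → ∞.
Convergence for |u + 2| · 8/11 < 1, i.e. |u + 2| < 11/8. So R = 11/8.
Endpoint u = -5/8: the terms do not tend to 0, so the series diverges.
Endpoint u = -27/8: the n-th term does not approach 0; divergence by the term test.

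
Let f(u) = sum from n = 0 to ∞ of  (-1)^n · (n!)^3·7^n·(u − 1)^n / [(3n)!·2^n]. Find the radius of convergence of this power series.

R = 54/7

The ratio of consecutive coefficients is (n+1)³/[(3n+1)·(3n+2)·(3n+3)] · 7/2 → 7/54.
Convergence for |u − 1| · 7/54 < 1, i.e. |u − 1| < 54/7. So R = 54/7.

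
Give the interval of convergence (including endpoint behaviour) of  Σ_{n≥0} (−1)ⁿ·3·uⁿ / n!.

(−∞, ∞)

Ratio test: |a_{n+1}/a_n| = 3/3 · 1/(n+1) → 0 as n → ∞.
The limit is 0, so the series converges for all u; R = ∞.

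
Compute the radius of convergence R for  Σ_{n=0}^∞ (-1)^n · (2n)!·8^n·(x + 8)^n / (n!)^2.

R = 1/32

Apply the ratio test: |a_{n+1}| / |a_n| = (2n+1)·(2n+2)/(n+1)² · 8, which tends to 32 as n → ∞.
Thus R = 1/(32) = 1/32.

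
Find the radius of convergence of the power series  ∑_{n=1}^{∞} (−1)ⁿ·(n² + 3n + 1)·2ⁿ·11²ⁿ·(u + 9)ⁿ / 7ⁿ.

R = 7/242

Ratio test: |a_{n+1}/a_n| = [((n+1)² + 3(n+1) + 1)/(n² + 3n + 1)] · 2·121/7 → 242/7 as n → ∞.
Convergence for |u + 9| · 242/7 < 1, i.e. |u + 9| < 7/242. So R = 7/242.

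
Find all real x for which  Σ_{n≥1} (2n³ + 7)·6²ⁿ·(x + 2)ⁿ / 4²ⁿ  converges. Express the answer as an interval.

(-22/9, -14/9)

Apply the ratio test: |a_{n+1}| / |a_n| = [(2(n+1)³ + 7)/(2n³ + 7)] · 36/16, which tends to 9/4 as n → ∞.
Convergence for |x + 2| · 9/4 < 1, i.e. |x + 2| < 4/9. So R = 4/9.
When x = -14/9, the terms do not tend to 0, so the series diverges.
At x = -22/9: the terms have absolute value of order n³, which does not tend to 0, so the series diverges by the divergence test.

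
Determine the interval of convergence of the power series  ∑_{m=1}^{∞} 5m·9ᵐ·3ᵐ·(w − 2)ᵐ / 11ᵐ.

(43/27, 65/27)

Ratio test: |a_{m+1}/a_m| = [5(m+1)/5m] · 9·3/11 → 27/11 as m → ∞.
Thus R = 1/(27/11) = 11/27.
Check w = 65/27: the m-th term does not approach 0; divergence by the term test.
When w = 43/27, the terms do not tend to 0, so the series diverges.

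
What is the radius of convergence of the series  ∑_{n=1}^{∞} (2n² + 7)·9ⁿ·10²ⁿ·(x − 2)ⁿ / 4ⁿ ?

By the ratio test, |a_{n+1}/a_n| = [(2(n+1)² + 7)/(2n² + 7)] · 9·100/4 → 225.
The series converges when 225 · |x − 2| < 1, giving R = 1/225.

R = 1/225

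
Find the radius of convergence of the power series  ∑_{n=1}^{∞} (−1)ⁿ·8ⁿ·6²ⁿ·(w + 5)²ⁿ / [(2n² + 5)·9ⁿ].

Ratio test: |a_{n+1}/a_n| = [(2n² + 5)/(2(n+1)² + 5)] · 8·36/9 → 32 as n → ∞.
Successive powers of (w + 5) differ by 2, so the series converges when |w + 5|² · 32 < 1, i.e. |w + 5| < √(1/32). So R = √2/8.

R = √2/8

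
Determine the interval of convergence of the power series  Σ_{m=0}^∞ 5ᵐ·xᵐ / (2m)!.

The ratio of consecutive coefficients is 5 · 1/[(2m+1)·(2m+2)] → 0.
The limit is 0, so the series converges for all x; R = ∞.

(−∞, ∞)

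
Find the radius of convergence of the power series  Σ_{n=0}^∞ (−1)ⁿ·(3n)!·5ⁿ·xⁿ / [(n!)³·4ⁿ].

Ratio test: |a_{n+1}/a_n| = (3n+1)·(3n+2)·(3n+3)/(n+1)³ · 5/4 → 135/4 as n → ∞.
Thus R = 1/(135/4) = 4/135.

R = 4/135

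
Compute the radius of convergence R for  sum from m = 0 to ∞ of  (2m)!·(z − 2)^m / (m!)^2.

R = 1/4

By the ratio test, |a_{m+1}/a_m| = (2m+1)·(2m+2)/(m+1)² → 4.
Thus R = 1/(4) = 1/4.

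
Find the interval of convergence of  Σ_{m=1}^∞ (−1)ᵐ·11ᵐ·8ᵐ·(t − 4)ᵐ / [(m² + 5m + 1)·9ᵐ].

[343/88, 361/88]

Apply the ratio test: |a_{m+1}| / |a_m| = [(m² + 5m + 1)/((m+1)² + 5(m+1) + 1)] · 11·8/9, which tends to 88/9 as m → ∞.
The series converges when 88/9 · |t − 4| < 1, giving R = 9/88.
At t = 361/88: the terms are on the order of 1/m², so the series converges absolutely by comparison with the p-series (p = 2 > 1).
Check t = 343/88: the terms are on the order of 1/m², so the series converges absolutely by comparison with the p-series (p = 2 > 1).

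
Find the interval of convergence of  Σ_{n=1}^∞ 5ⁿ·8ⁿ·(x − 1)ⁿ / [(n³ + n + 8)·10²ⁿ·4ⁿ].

[-9, 11]

The ratio of consecutive coefficients is [(n³ + n + 8)/((n+1)³ + (n+1) + 8)] · 5·8/(100·4) → 1/10.
The series converges when 1/10 · |x − 1| < 1, giving R = 10.
When x = 11, the terms are on the order of 1/n³, so the series converges absolutely by comparison with the p-series (p = 3 > 1).
When x = -9, the series is dominated by a constant times Σ 1/n³, which converges (p = 3 > 1).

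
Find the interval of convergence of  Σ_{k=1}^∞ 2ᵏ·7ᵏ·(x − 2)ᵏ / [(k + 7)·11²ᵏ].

The ratio of consecutive coefficients is [(k + 7)/((k+1) + 7)] · 2·7/121 → 14/121.
The series converges when 14/121 · |x − 2| < 1, giving R = 121/14.
When x = 149/14, the terms are asymptotic to a nonzero constant times 1/k, so the series diverges by limit comparison with Σ 1/k.
When x = -93/14, convergence follows from the alternating series test (terms decrease monotonically to 0).

[-93/14, 149/14)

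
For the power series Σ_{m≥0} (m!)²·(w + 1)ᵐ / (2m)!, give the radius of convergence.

R = 4

By the ratio test, |a_{m+1}/a_m| = (m+1)²/[(2m+1)·(2m+2)] → 1/4.
Thus R = 1/(1/4) = 4.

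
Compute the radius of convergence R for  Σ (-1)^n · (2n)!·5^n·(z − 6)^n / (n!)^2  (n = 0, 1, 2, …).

By the ratio test, |a_{n+1}/a_n| = (2n+1)·(2n+2)/(n+1)² · 5 → 20.
Convergence for |z − 6| · 20 < 1, i.e. |z − 6| < 1/20. So R = 1/20.

R = 1/20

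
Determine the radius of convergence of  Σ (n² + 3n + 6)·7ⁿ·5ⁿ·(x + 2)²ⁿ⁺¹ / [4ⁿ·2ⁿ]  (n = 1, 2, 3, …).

By the ratio test, |a_{n+1}/a_n| = [((n+1)² + 3(n+1) + 6)/(n² + 3n + 6)] · 7·5/(4·2) → 35/8.
Writing y = (x + 2)², the series in y has radius 8/35, so |x + 2| < √(8/35) and R = 2√70/35.

R = 2√70/35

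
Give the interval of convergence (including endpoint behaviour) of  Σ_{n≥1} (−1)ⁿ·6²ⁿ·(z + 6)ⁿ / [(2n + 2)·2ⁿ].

By the ratio test, |a_{n+1}/a_n| = [(2n + 2)/(2(n+1) + 2)] · 36/2 → 18.
Thus R = 1/(18) = 1/18.
Endpoint z = -107/18: the terms alternate in sign and decrease monotonically to 0 in absolute value (size ~ c/n), so the alternating series test gives convergence.
When z = -109/18, the terms are asymptotic to a nonzero constant times 1/n, so the series diverges by limit comparison with Σ 1/n.

(-109/18, -107/18]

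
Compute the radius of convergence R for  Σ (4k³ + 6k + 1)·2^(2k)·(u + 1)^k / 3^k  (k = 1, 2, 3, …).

Ratio test: |a_{k+1}/a_k| = [(4(k+1)³ + 6(k+1) + 1)/(4k³ + 6k + 1)] · 4/3 → 4/3 as k → ∞.
Hence the series converges for |u + 1| < 1/(4/3) = 3/4, so the radius of convergence is 3/4.

R = 3/4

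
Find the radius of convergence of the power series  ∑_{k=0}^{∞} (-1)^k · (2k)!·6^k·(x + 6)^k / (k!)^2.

Ratio test: |a_{k+1}/a_k| = (2k+1)·(2k+2)/(k+1)² · 6 → 24 as k → ∞.
The series converges when 24 · |x + 6| < 1, giving R = 1/24.

R = 1/24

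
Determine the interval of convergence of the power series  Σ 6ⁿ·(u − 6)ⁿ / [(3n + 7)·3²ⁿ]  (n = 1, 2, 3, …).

Apply the ratio test: |a_{n+1}| / |a_n| = [(3n + 7)/(3(n+1) + 7)] · 6/9, which tends to 2/3 as n → ∞.
The series converges when 2/3 · |u − 6| < 1, giving R = 3/2.
At u = 15/2: the terms behave like c/n; limit comparison with the harmonic series gives divergence.
Endpoint u = 9/2: an alternating series whose terms decrease to 0 in absolute value, so it converges by the Leibniz criterion.

[9/2, 15/2)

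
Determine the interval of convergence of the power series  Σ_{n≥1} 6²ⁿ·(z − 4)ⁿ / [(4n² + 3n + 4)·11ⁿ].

[133/36, 155/36]

By the ratio test, |a_{n+1}/a_n| = [(4n² + 3n + 4)/(4(n+1)² + 3(n+1) + 4)] · 36/11 → 36/11.
Hence the series converges for |z − 4| < 1/(36/11) = 11/36, so the radius of convergence is 11/36.
At z = 155/36: the series is dominated by a constant times Σ 1/n², which converges (p = 2 > 1).
At z = 133/36: the series is dominated by a constant times Σ 1/n², which converges (p = 2 > 1).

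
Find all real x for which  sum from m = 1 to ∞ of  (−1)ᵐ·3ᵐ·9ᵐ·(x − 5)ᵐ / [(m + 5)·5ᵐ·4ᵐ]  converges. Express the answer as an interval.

The ratio of consecutive coefficients is [(m + 5)/((m+1) + 5)] · 3·9/(5·4) → 27/20.
Convergence for |x − 5| · 27/20 < 1, i.e. |x − 5| < 20/27. So R = 20/27.
When x = 155/27, the terms alternate in sign and decrease monotonically to 0 in absolute value (size ~ c/m), so the alternating series test gives convergence.
At x = 115/27: the terms are asymptotic to a nonzero constant times 1/m, so the series diverges by limit comparison with Σ 1/m.

(115/27, 155/27]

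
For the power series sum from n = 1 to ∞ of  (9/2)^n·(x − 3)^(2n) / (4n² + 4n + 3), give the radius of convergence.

R = √2/3

Ratio test: |a_{n+1}/a_n| = [(4n² + 4n + 3)/(4(n+1)² + 4(n+1) + 3)] · 9/2 → 9/2 as n → ∞.
Since the exponent of (x − 3) increases by 2 each term, convergence requires |x − 3|² < 2/9, hence R = √2/3.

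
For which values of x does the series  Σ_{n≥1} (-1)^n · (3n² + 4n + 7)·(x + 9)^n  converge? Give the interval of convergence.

(-10, -8)

Ratio test: |a_{n+1}/a_n| = (3(n+1)² + 4(n+1) + 7)/(3n² + 4n + 7) → 1 as n → ∞.
Convergence for |x + 9| < 1, so R = 1.
Endpoint x = -8: the n-th term does not approach 0; divergence by the term test.
Check x = -10: the terms have absolute value of order n², which does not tend to 0, so the series diverges by the divergence test.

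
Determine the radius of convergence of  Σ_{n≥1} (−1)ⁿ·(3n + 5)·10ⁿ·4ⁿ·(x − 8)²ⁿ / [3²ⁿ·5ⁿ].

Ratio test: |a_{n+1}/a_n| = [(3(n+1) + 5)/(3n + 5)] · 10·4/(9·5) → 8/9 as n → ∞.
Since the exponent of (x − 8) increases by 2 each term, convergence requires |x − 8|² < 9/8, hence R = 3√2/4.

R = 3√2/4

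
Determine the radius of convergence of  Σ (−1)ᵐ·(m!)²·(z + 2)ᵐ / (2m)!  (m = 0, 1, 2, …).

R = 4

By the ratio test, |a_{m+1}/a_m| = (m+1)²/[(2m+1)·(2m+2)] → 1/4.
Hence the series converges for |z + 2| < 1/(1/4) = 4, so the radius of convergence is 4.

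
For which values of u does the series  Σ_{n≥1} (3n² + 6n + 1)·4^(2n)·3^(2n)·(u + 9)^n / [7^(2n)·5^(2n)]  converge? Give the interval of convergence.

(-2521/144, -71/144)

Ratio test: |a_{n+1}/a_n| = [(3(n+1)² + 6(n+1) + 1)/(3n² + 6n + 1)] · 16·9/(49·25) → 144/1225 as n → ∞.
Hence the series converges for |u + 9| < 1/(144/1225) = 1225/144, so the radius of convergence is 1225/144.
When u = -71/144, the n-th term does not approach 0; divergence by the term test.
Endpoint u = -2521/144: the terms do not tend to 0, so the series diverges.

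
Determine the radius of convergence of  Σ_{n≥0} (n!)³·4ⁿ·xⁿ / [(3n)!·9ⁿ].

R = 243/4

Apply the ratio test: |a_{n+1}| / |a_n| = (n+1)³/[(3n+1)·(3n+2)·(3n+3)] · 4/9, which tends to 4/243 as n → ∞.
The series converges when 4/243 · |x| < 1, giving R = 243/4.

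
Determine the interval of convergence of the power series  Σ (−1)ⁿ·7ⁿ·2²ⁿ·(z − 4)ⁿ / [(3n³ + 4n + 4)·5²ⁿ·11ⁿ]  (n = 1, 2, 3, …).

[-163/28, 387/28]

Apply the ratio test: |a_{n+1}| / |a_n| = [(3n³ + 4n + 4)/(3(n+1)³ + 4(n+1) + 4)] · 7·4/(25·11), which tends to 28/275 as n → ∞.
Convergence for |z − 4| · 28/275 < 1, i.e. |z − 4| < 275/28. So R = 275/28.
Check z = 387/28: the series is dominated by a constant times Σ 1/n³, which converges (p = 3 > 1).
Endpoint z = -163/28: absolute convergence follows by limit comparison with Σ 1/n³.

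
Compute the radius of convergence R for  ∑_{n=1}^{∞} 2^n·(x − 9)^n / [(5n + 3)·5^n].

Apply the ratio test: |a_{n+1}| / |a_n| = [(5n + 3)/(5(n+1) + 3)] · 2/5, which tends to 2/5 as n → ∞.
The series converges when 2/5 · |x − 9| < 1, giving R = 5/2.

R = 5/2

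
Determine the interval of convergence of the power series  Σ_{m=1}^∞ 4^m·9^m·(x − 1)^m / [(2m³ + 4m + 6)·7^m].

Ratio test: |a_{m+1}/a_m| = [(2m³ + 4m + 6)/(2(m+1)³ + 4(m+1) + 6)] · 4·9/7 → 36/7 as m → ∞.
Convergence for |x − 1| · 36/7 < 1, i.e. |x − 1| < 7/36. So R = 7/36.
Check x = 43/36: the series is dominated by a constant times Σ 1/m³, which converges (p = 3 > 1).
Check x = 29/36: absolute convergence follows by limit comparison with Σ 1/m³.

[29/36, 43/36]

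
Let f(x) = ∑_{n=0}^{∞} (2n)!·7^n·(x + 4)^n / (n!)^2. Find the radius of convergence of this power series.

Ratio test: |a_{n+1}/a_n| = (2n+1)·(2n+2)/(n+1)² · 7 → 28 as n → ∞.
Convergence for |x + 4| · 28 < 1, i.e. |x + 4| < 1/28. So R = 1/28.

R = 1/28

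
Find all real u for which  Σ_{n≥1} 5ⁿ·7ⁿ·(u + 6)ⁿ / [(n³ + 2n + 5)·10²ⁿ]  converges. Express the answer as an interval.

The ratio of consecutive coefficients is [(n³ + 2n + 5)/((n+1)³ + 2(n+1) + 5)] · 5·7/100 → 7/20.
The series converges when 7/20 · |u + 6| < 1, giving R = 20/7.
Check u = -22/7: the terms are on the order of 1/n³, so the series converges absolutely by comparison with the p-series (p = 3 > 1).
At u = -62/7: absolute convergence follows by limit comparison with Σ 1/n³.

[-62/7, -22/7]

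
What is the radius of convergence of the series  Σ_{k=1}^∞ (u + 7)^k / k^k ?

Applying the root test, |a_k|^(1/k) = 1/k → 0.
Since the k-th root of |a_k| tends to 0, the series converges for all real u; R = ∞.

R = ∞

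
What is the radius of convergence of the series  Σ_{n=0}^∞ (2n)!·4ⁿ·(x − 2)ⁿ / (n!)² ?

R = 1/16

Ratio test: |a_{n+1}/a_n| = (2n+1)·(2n+2)/(n+1)² · 4 → 16 as n → ∞.
Thus R = 1/(16) = 1/16.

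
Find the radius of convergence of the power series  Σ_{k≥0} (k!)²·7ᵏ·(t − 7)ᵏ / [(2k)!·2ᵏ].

Ratio test: |a_{k+1}/a_k| = (k+1)²/[(2k+1)·(2k+2)] · 7/2 → 7/8 as k → ∞.
Hence the series converges for |t − 7| < 1/(7/8) = 8/7, so the radius of convergence is 8/7.

R = 8/7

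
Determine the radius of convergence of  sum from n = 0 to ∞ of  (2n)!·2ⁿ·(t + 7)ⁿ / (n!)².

The ratio of consecutive coefficients is (2n+1)·(2n+2)/(n+1)² · 2 → 8.
The series converges when 8 · |t + 7| < 1, giving R = 1/8.

R = 1/8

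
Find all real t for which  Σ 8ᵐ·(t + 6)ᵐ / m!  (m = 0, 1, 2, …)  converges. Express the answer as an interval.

(−∞, ∞)

Apply the ratio test: |a_{m+1}| / |a_m| = 8 · 1/(m+1), which tends to 0 as m → ∞.
The ratio tends to 0 regardless of t, hence R = ∞.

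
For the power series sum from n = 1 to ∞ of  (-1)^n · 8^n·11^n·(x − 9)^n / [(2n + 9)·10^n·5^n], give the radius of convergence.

R = 25/44

Ratio test: |a_{n+1}/a_n| = [(2n + 9)/(2(n+1) + 9)] · 8·11/(10·5) → 44/25 as n → ∞.
Thus R = 1/(44/25) = 25/44.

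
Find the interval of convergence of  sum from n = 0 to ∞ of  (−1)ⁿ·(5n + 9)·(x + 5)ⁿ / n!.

(−∞, ∞)

By the ratio test, |a_{n+1}/a_n| = (5(n+1) + 9)/(5n + 9) · 1/(n+1) → 0.
Since the limit is 0 < 1 for every x, the series converges on all of ℝ and R = ∞.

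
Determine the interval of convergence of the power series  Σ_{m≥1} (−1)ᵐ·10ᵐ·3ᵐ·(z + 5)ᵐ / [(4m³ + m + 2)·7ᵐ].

Ratio test: |a_{m+1}/a_m| = [(4m³ + m + 2)/(4(m+1)³ + (m+1) + 2)] · 10·3/7 → 30/7 as m → ∞.
Hence the series converges for |z + 5| < 1/(30/7) = 7/30, so the radius of convergence is 7/30.
When z = -143/30, absolute convergence follows by limit comparison with Σ 1/m³.
Endpoint z = -157/30: absolute convergence follows by limit comparison with Σ 1/m³.

[-157/30, -143/30]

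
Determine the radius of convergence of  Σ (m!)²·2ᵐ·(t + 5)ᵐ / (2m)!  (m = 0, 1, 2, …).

By the ratio test, |a_{m+1}/a_m| = (m+1)²/[(2m+1)·(2m+2)] · 2 → 1/2.
Hence the series converges for |t + 5| < 1/(1/2) = 2, so the radius of convergence is 2.

R = 2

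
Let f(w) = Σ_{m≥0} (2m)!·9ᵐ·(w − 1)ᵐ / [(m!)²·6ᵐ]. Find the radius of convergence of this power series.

Apply the ratio test: |a_{m+1}| / |a_m| = (2m+1)·(2m+2)/(m+1)² · 9/6, which tends to 6 as m → ∞.
The series converges when 6 · |w − 1| < 1, giving R = 1/6.

R = 1/6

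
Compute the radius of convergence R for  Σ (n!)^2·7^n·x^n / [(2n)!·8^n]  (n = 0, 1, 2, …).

The ratio of consecutive coefficients is (n+1)²/[(2n+1)·(2n+2)] · 7/8 → 7/32.
The series converges when 7/32 · |x| < 1, giving R = 32/7.

R = 32/7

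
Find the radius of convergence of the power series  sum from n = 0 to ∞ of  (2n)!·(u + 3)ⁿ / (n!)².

Ratio test: |a_{n+1}/a_n| = (2n+1)·(2n+2)/(n+1)² → 4 as n → ∞.
Convergence for |u + 3| · 4 < 1, i.e. |u + 3| < 1/4. So R = 1/4.

R = 1/4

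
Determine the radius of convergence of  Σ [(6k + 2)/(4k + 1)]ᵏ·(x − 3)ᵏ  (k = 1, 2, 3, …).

Root test: |a_k|^(1/k) = (6k + 2)/(4k + 1) → 3/2.
Hence the series converges for |x − 3| < 1/(3/2) = 2/3, so the radius of convergence is 2/3.

R = 2/3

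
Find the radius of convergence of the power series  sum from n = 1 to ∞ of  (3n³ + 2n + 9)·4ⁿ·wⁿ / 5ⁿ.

Ratio test: |a_{n+1}/a_n| = [(3(n+1)³ + 2(n+1) + 9)/(3n³ + 2n + 9)] · 4/5 → 4/5 as n → ∞.
Hence the series converges for |w| < 1/(4/5) = 5/4, so the radius of convergence is 5/4.

R = 5/4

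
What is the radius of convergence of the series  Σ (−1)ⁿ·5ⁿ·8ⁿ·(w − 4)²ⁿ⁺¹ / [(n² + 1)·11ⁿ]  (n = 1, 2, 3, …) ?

R = √110/20

The ratio of consecutive coefficients is [(n² + 1)/((n+1)² + 1)] · 5·8/11 → 40/11.
Writing y = (w − 4)², the series in y has radius 11/40, so |w − 4| < √(11/40) and R = √110/20.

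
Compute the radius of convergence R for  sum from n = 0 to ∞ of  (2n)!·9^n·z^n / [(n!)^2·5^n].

R = 5/36

The ratio of consecutive coefficients is (2n+1)·(2n+2)/(n+1)² · 9/5 → 36/5.
Convergence for |z| · 36/5 < 1, i.e. |z| < 5/36. So R = 5/36.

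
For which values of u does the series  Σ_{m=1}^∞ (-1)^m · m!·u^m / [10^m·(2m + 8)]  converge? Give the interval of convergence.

By the ratio test, |a_{m+1}/a_m| = (m+1) · 1/10 · (2m + 8)/(2(m+1) + 8) → ∞.
The ratio grows without bound, so the series diverges whenever u ≠ 0; it converges only at u = 0. R = 0.

{0}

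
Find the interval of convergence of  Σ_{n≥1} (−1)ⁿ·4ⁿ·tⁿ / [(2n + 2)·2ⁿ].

(-1/2, 1/2]

By the ratio test, |a_{n+1}/a_n| = [(2n + 2)/(2(n+1) + 2)] · 4/2 → 2.
Hence the series converges for |t| < 1/(2) = 1/2, so the radius of convergence is 1/2.
Check t = 1/2: the terms alternate in sign and decrease monotonically to 0 in absolute value (size ~ c/n), so the alternating series test gives convergence.
Endpoint t = -1/2: comparison with the harmonic series Σ 1/n shows the series diverges.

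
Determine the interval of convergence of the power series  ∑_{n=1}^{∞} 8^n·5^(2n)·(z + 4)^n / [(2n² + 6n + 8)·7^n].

Apply the ratio test: |a_{n+1}| / |a_n| = [(2n² + 6n + 8)/(2(n+1)² + 6(n+1) + 8)] · 8·25/7, which tends to 200/7 as n → ∞.
The series converges when 200/7 · |z + 4| < 1, giving R = 7/200.
Check z = -793/200: the series is dominated by a constant times Σ 1/n², which converges (p = 2 > 1).
Endpoint z = -807/200: absolute convergence follows by limit comparison with Σ 1/n².

[-807/200, -793/200]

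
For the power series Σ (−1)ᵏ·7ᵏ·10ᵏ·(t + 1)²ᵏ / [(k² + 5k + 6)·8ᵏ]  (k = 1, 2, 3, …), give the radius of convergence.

R = 2√35/35

By the ratio test, |a_{k+1}/a_k| = [(k² + 5k + 6)/((k+1)² + 5(k+1) + 6)] · 7·10/8 → 35/4.
Writing y = (t + 1)², the series in y has radius 4/35, so |t + 1| < √(4/35) and R = 2√35/35.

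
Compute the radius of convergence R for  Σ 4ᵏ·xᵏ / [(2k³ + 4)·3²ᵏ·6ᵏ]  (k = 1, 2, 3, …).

R = 27/2

Apply the ratio test: |a_{k+1}| / |a_k| = [(2k³ + 4)/(2(k+1)³ + 4)] · 4/(9·6), which tends to 2/27 as k → ∞.
Convergence for |x| · 2/27 < 1, i.e. |x| < 27/2. So R = 27/2.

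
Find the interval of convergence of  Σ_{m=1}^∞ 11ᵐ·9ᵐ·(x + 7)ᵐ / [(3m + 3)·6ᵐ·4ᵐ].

[-239/33, -223/33)

The ratio of consecutive coefficients is [(3m + 3)/(3(m+1) + 3)] · 11·9/(6·4) → 33/8.
Thus R = 1/(33/8) = 8/33.
Check x = -223/33: comparison with the harmonic series Σ 1/m shows the series diverges.
Check x = -239/33: convergence follows from the alternating series test (terms decrease monotonically to 0).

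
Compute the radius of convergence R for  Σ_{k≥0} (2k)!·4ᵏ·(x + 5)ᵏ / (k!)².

R = 1/16

By the ratio test, |a_{k+1}/a_k| = (2k+1)·(2k+2)/(k+1)² · 4 → 16.
The series converges when 16 · |x + 5| < 1, giving R = 1/16.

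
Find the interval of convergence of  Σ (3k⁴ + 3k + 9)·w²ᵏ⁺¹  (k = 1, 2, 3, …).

(-1, 1)

Ratio test: |a_{k+1}/a_k| = (3(k+1)⁴ + 3(k+1) + 9)/(3k⁴ + 3k + 9) → 1 as k → ∞.
Successive powers of w differ by 2, so the series converges when |w|² · 1 < 1, i.e. |w| < √(1) = 1. So R = 1.
When w = 1, the terms do not tend to 0, so the series diverges.
Check w = -1: the terms do not tend to 0, so the series diverges.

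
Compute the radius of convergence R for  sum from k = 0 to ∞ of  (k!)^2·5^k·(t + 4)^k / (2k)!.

R = 4/5

Apply the ratio test: |a_{k+1}| / |a_k| = (k+1)²/[(2k+1)·(2k+2)] · 5, which tends to 5/4 as k → ∞.
Thus R = 1/(5/4) = 4/5.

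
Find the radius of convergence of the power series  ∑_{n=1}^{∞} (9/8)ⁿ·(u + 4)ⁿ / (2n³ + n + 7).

Apply the ratio test: |a_{n+1}| / |a_n| = [(2n³ + n + 7)/(2(n+1)³ + (n+1) + 7)] · 9/8, which tends to 9/8 as n → ∞.
The series converges when 9/8 · |u + 4| < 1, giving R = 8/9.

R = 8/9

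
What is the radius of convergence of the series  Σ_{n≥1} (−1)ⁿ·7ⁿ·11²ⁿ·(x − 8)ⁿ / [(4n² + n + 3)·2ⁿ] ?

Apply the ratio test: |a_{n+1}| / |a_n| = [(4n² + n + 3)/(4(n+1)² + (n+1) + 3)] · 7·121/2, which tends to 847/2 as n → ∞.
Thus R = 1/(847/2) = 2/847.

R = 2/847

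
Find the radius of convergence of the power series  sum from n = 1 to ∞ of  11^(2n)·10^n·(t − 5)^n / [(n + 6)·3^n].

Ratio test: |a_{n+1}/a_n| = [(n + 6)/((n+1) + 6)] · 121·10/3 → 1210/3 as n → ∞.
Thus R = 1/(1210/3) = 3/1210.

R = 3/1210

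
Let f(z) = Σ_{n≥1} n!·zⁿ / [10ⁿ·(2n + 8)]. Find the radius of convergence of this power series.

The ratio of consecutive coefficients is (n+1) · 1/10 · (2n + 8)/(2(n+1) + 8) → ∞.
Since the ratio → ∞, the series diverges for every z ≠ 0, and R = 0.

R = 0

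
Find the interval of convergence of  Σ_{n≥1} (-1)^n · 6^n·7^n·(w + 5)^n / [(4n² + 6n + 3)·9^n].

Apply the ratio test: |a_{n+1}| / |a_n| = [(4n² + 6n + 3)/(4(n+1)² + 6(n+1) + 3)] · 6·7/9, which tends to 14/3 as n → ∞.
Hence the series converges for |w + 5| < 1/(14/3) = 3/14, so the radius of convergence is 3/14.
When w = -67/14, the series is dominated by a constant times Σ 1/n², which converges (p = 2 > 1).
Endpoint w = -73/14: the terms are on the order of 1/n², so the series converges absolutely by comparison with the p-series (p = 2 > 1).

[-73/14, -67/14]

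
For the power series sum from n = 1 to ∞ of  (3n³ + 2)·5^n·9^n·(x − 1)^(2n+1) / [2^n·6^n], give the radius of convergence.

Apply the ratio test: |a_{n+1}| / |a_n| = [(3(n+1)³ + 2)/(3n³ + 2)] · 5·9/(2·6), which tends to 15/4 as n → ∞.
Writing y = (x − 1)², the series in y has radius 4/15, so |x − 1| < √(4/15) and R = 2√15/15.

R = 2√15/15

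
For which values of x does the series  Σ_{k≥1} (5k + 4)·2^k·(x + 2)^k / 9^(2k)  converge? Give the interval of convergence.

Apply the ratio test: |a_{k+1}| / |a_k| = [(5(k+1) + 4)/(5k + 4)] · 2/81, which tends to 2/81 as k → ∞.
Convergence for |x + 2| · 2/81 < 1, i.e. |x + 2| < 81/2. So R = 81/2.
Check x = 77/2: the terms do not tend to 0, so the series diverges.
Check x = -85/2: the terms have absolute value of order k, which does not tend to 0, so the series diverges by the divergence test.

(-85/2, 77/2)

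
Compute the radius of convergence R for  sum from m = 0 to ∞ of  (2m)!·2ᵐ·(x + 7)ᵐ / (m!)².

R = 1/8

The ratio of consecutive coefficients is (2m+1)·(2m+2)/(m+1)² · 2 → 8.
Thus R = 1/(8) = 1/8.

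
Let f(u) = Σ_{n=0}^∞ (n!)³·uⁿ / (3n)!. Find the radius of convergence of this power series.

Ratio test: |a_{n+1}/a_n| = (n+1)³/[(3n+1)·(3n+2)·(3n+3)] → 1/27 as n → ∞.
Convergence for |u| · 1/27 < 1, i.e. |u| < 27. So R = 27.

R = 27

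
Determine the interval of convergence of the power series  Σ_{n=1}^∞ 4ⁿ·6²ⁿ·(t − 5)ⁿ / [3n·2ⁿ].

[359/72, 361/72)

Apply the ratio test: |a_{n+1}| / |a_n| = [3n/3(n+1)] · 4·36/2, which tends to 72 as n → ∞.
Thus R = 1/(72) = 1/72.
At t = 361/72: comparison with the harmonic series Σ 1/n shows the series diverges.
When t = 359/72, convergence follows from the alternating series test (terms decrease monotonically to 0).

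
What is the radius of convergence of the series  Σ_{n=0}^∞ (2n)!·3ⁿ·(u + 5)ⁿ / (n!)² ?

R = 1/12

Apply the ratio test: |a_{n+1}| / |a_n| = (2n+1)·(2n+2)/(n+1)² · 3, which tends to 12 as n → ∞.
Thus R = 1/(12) = 1/12.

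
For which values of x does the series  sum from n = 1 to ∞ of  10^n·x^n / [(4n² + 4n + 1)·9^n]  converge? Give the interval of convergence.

The ratio of consecutive coefficients is [(4n² + 4n + 1)/(4(n+1)² + 4(n+1) + 1)] · 10/9 → 10/9.
Thus R = 1/(10/9) = 9/10.
At x = 9/10: the terms are on the order of 1/n², so the series converges absolutely by comparison with the p-series (p = 2 > 1).
Endpoint x = -9/10: the series is dominated by a constant times Σ 1/n², which converges (p = 2 > 1).

[-9/10, 9/10]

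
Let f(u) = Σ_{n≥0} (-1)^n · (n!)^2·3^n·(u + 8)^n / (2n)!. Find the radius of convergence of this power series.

The ratio of consecutive coefficients is (n+1)²/[(2n+1)·(2n+2)] · 3 → 3/4.
Hence the series converges for |u + 8| < 1/(3/4) = 4/3, so the radius of convergence is 4/3.

R = 4/3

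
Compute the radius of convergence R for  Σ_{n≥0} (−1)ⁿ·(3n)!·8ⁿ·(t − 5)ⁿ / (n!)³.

R = 1/216

By the ratio test, |a_{n+1}/a_n| = (3n+1)·(3n+2)·(3n+3)/(n+1)³ · 8 → 216.
The series converges when 216 · |t − 5| < 1, giving R = 1/216.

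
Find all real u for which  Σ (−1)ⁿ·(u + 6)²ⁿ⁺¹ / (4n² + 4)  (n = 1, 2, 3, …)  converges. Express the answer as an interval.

By the ratio test, |a_{n+1}/a_n| = (4n² + 4)/(4(n+1)² + 4) → 1.
Writing y = (u + 6)², the series in y has radius 1, so |u + 6| < √(1) = 1 and R = 1.
At u = -5: the series is dominated by a constant times Σ 1/n², which converges (p = 2 > 1).
At u = -7: the series is dominated by a constant times Σ 1/n², which converges (p = 2 > 1).

[-7, -5]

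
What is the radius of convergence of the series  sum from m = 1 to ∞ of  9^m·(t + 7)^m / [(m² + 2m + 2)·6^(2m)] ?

R = 4

The ratio of consecutive coefficients is [(m² + 2m + 2)/((m+1)² + 2(m+1) + 2)] · 9/36 → 1/4.
Thus R = 1/(1/4) = 4.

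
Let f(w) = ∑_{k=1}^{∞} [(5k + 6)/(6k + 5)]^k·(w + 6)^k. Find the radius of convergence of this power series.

R = 6/5

By the Cauchy root test, |a_k|^(1/k) = (5k + 6)/(6k + 5) → 5/6.
Hence the series converges for |w + 6| < 1/(5/6) = 6/5, so the radius of convergence is 6/5.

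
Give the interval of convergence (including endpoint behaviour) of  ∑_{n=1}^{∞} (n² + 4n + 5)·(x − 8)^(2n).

Ratio test: |a_{n+1}/a_n| = ((n+1)² + 4(n+1) + 5)/(n² + 4n + 5) → 1 as n → ∞.
Since the exponent of (x − 8) increases by 2 each term, convergence requires |x − 8|² < 1, hence R = 1.
At x = 9: the terms have absolute value of order n², which does not tend to 0, so the series diverges by the divergence test.
Endpoint x = 7: the terms have absolute value of order n², which does not tend to 0, so the series diverges by the divergence test.

(7, 9)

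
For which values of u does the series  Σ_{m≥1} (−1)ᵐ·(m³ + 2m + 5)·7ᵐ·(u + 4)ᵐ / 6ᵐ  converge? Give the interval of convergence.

(-34/7, -22/7)

Ratio test: |a_{m+1}/a_m| = [((m+1)³ + 2(m+1) + 5)/(m³ + 2m + 5)] · 7/6 → 7/6 as m → ∞.
The series converges when 7/6 · |u + 4| < 1, giving R = 6/7.
When u = -22/7, the m-th term does not approach 0; divergence by the term test.
At u = -34/7: the m-th term does not approach 0; divergence by the term test.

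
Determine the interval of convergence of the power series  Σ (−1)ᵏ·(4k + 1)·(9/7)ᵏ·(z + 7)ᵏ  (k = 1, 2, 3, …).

(-70/9, -56/9)

The ratio of consecutive coefficients is [(4(k+1) + 1)/(4k + 1)] · 9/7 → 9/7.
Hence the series converges for |z + 7| < 1/(9/7) = 7/9, so the radius of convergence is 7/9.
At z = -56/9: the terms have absolute value of order k, which does not tend to 0, so the series diverges by the divergence test.
Endpoint z = -70/9: the terms do not tend to 0, so the series diverges.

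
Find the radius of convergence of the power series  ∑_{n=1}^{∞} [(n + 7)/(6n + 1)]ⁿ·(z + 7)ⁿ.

R = 6

Applying the root test, |a_n|^(1/n) = (n + 7)/(6n + 1) → 1/6.
Hence the series converges for |z + 7| < 1/(1/6) = 6, so the radius of convergence is 6.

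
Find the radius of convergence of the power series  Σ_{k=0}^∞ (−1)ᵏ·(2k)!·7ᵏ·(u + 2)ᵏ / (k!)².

R = 1/28

The ratio of consecutive coefficients is (2k+1)·(2k+2)/(k+1)² · 7 → 28.
Thus R = 1/(28) = 1/28.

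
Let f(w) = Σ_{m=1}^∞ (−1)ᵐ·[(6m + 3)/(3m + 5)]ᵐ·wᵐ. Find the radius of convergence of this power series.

Applying the root test, |a_m|^(1/m) = (6m + 3)/(3m + 5) → 2.
Thus R = 1/(2) = 1/2.

R = 1/2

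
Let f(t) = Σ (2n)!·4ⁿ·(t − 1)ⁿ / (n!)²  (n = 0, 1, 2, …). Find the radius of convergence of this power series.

R = 1/16

Apply the ratio test: |a_{n+1}| / |a_n| = (2n+1)·(2n+2)/(n+1)² · 4, which tends to 16 as n → ∞.
The series converges when 16 · |t − 1| < 1, giving R = 1/16.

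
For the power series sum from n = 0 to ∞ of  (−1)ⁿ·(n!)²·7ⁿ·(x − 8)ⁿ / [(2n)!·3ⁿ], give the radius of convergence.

Ratio test: |a_{n+1}/a_n| = (n+1)²/[(2n+1)·(2n+2)] · 7/3 → 7/12 as n → ∞.
The series converges when 7/12 · |x − 8| < 1, giving R = 12/7.

R = 12/7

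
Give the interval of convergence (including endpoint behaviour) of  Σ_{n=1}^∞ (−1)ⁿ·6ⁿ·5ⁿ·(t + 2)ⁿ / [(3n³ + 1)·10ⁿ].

Apply the ratio test: |a_{n+1}| / |a_n| = [(3n³ + 1)/(3(n+1)³ + 1)] · 6·5/10, which tends to 3 as n → ∞.
Convergence for |t + 2| · 3 < 1, i.e. |t + 2| < 1/3. So R = 1/3.
Check t = -5/3: absolute convergence follows by limit comparison with Σ 1/n³.
When t = -7/3, the series is dominated by a constant times Σ 1/n³, which converges (p = 3 > 1).

[-7/3, -5/3]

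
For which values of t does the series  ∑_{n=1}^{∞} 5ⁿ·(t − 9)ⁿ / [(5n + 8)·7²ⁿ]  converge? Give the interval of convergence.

[-4/5, 94/5)

Ratio test: |a_{n+1}/a_n| = [(5n + 8)/(5(n+1) + 8)] · 5/49 → 5/49 as n → ∞.
Convergence for |t − 9| · 5/49 < 1, i.e. |t − 9| < 49/5. So R = 49/5.
Endpoint t = 94/5: the terms behave like c/n; limit comparison with the harmonic series gives divergence.
When t = -4/5, convergence follows from the alternating series test (terms decrease monotonically to 0).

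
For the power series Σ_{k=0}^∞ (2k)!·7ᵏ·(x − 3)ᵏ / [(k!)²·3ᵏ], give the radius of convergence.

Apply the ratio test: |a_{k+1}| / |a_k| = (2k+1)·(2k+2)/(k+1)² · 7/3, which tends to 28/3 as k → ∞.
The series converges when 28/3 · |x − 3| < 1, giving R = 3/28.

R = 3/28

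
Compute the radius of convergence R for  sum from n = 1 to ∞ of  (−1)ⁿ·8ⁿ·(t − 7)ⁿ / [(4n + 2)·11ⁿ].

The ratio of consecutive coefficients is [(4n + 2)/(4(n+1) + 2)] · 8/11 → 8/11.
The series converges when 8/11 · |t − 7| < 1, giving R = 11/8.

R = 11/8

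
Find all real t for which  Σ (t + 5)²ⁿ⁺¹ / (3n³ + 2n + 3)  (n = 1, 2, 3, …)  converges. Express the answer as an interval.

The ratio of consecutive coefficients is (3n³ + 2n + 3)/(3(n+1)³ + 2(n+1) + 3) → 1.
Writing y = (t + 5)², the series in y has radius 1, so |t + 5| < √(1) = 1 and R = 1.
Check t = -4: the series is dominated by a constant times Σ 1/n³, which converges (p = 3 > 1).
When t = -6, the terms are on the order of 1/n³, so the series converges absolutely by comparison with the p-series (p = 3 > 1).

[-6, -4]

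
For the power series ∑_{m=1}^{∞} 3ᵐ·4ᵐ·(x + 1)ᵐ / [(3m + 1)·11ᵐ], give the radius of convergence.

Apply the ratio test: |a_{m+1}| / |a_m| = [(3m + 1)/(3(m+1) + 1)] · 3·4/11, which tends to 12/11 as m → ∞.
Hence the series converges for |x + 1| < 1/(12/11) = 11/12, so the radius of convergence is 11/12.

R = 11/12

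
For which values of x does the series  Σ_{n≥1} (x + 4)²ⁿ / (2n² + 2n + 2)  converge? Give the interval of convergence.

[-5, -3]

The ratio of consecutive coefficients is (2n² + 2n + 2)/(2(n+1)² + 2(n+1) + 2) → 1.
Since the exponent of (x + 4) increases by 2 each term, convergence requires |x + 4|² < 1, hence R = 1.
At x = -3: the terms are on the order of 1/n², so the series converges absolutely by comparison with the p-series (p = 2 > 1).
At x = -5: the terms are on the order of 1/n², so the series converges absolutely by comparison with the p-series (p = 2 > 1).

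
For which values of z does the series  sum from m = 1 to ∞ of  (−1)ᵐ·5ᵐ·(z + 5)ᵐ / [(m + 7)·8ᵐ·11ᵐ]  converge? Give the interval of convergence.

The ratio of consecutive coefficients is [(m + 7)/((m+1) + 7)] · 5/(8·11) → 5/88.
Thus R = 1/(5/88) = 88/5.
Check z = 63/5: the terms alternate in sign and decrease monotonically to 0 in absolute value (size ~ c/m), so the alternating series test gives convergence.
Endpoint z = -113/5: comparison with the harmonic series Σ 1/m shows the series diverges.

(-113/5, 63/5]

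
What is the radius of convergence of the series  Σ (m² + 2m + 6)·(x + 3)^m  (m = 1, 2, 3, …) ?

Ratio test: |a_{m+1}/a_m| = ((m+1)² + 2(m+1) + 6)/(m² + 2m + 6) → 1 as m → ∞.
Convergence for |x + 3| < 1, so R = 1.

R = 1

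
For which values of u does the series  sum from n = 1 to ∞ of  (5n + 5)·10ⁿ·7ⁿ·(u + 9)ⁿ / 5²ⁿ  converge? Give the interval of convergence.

By the ratio test, |a_{n+1}/a_n| = [(5(n+1) + 5)/(5n + 5)] · 10·7/25 → 14/5.
Convergence for |u + 9| · 14/5 < 1, i.e. |u + 9| < 5/14. So R = 5/14.
Endpoint u = -121/14: the terms do not tend to 0, so the series diverges.
Check u = -131/14: the terms have absolute value of order n, which does not tend to 0, so the series diverges by the divergence test.

(-131/14, -121/14)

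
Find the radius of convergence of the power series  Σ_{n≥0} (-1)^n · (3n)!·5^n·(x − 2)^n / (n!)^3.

R = 1/135

The ratio of consecutive coefficients is (3n+1)·(3n+2)·(3n+3)/(n+1)³ · 5 → 135.
Hence the series converges for |x − 2| < 1/(135) = 1/135, so the radius of convergence is 1/135.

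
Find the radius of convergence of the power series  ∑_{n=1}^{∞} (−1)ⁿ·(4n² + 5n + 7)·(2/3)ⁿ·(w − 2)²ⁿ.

Apply the ratio test: |a_{n+1}| / |a_n| = [(4(n+1)² + 5(n+1) + 7)/(4n² + 5n + 7)] · 2/3, which tends to 2/3 as n → ∞.
Since the exponent of (w − 2) increases by 2 each term, convergence requires |w − 2|² < 3/2, hence R = √6/2.

R = √6/2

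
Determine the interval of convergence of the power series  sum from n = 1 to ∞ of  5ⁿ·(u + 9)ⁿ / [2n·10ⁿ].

The ratio of consecutive coefficients is [2n/2(n+1)] · 5/10 → 1/2.
Thus R = 1/(1/2) = 2.
When u = -7, comparison with the harmonic series Σ 1/n shows the series diverges.
Check u = -11: the terms alternate in sign and decrease monotonically to 0 in absolute value (size ~ c/n), so the alternating series test gives convergence.

[-11, -7)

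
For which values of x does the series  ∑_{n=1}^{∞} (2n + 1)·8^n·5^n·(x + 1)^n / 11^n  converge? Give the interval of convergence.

(-51/40, -29/40)

The ratio of consecutive coefficients is [(2(n+1) + 1)/(2n + 1)] · 8·5/11 → 40/11.
Convergence for |x + 1| · 40/11 < 1, i.e. |x + 1| < 11/40. So R = 11/40.
When x = -29/40, the n-th term does not approach 0; divergence by the term test.
Check x = -51/40: the terms do not tend to 0, so the series diverges.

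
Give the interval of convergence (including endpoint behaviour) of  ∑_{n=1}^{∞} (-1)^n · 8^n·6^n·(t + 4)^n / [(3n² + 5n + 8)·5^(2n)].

Ratio test: |a_{n+1}/a_n| = [(3n² + 5n + 8)/(3(n+1)² + 5(n+1) + 8)] · 8·6/25 → 48/25 as n → ∞.
Hence the series converges for |t + 4| < 1/(48/25) = 25/48, so the radius of convergence is 25/48.
At t = -167/48: the series is dominated by a constant times Σ 1/n², which converges (p = 2 > 1).
At t = -217/48: the series is dominated by a constant times Σ 1/n², which converges (p = 2 > 1).

[-217/48, -167/48]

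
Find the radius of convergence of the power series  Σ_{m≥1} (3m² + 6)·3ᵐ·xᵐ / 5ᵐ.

R = 5/3

Apply the ratio test: |a_{m+1}| / |a_m| = [(3(m+1)² + 6)/(3m² + 6)] · 3/5, which tends to 3/5 as m → ∞.
The series converges when 3/5 · |x| < 1, giving R = 5/3.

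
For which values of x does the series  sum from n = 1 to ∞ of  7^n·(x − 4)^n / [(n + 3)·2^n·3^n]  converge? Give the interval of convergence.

Apply the ratio test: |a_{n+1}| / |a_n| = [(n + 3)/((n+1) + 3)] · 7/(2·3), which tends to 7/6 as n → ∞.
Convergence for |x − 4| · 7/6 < 1, i.e. |x − 4| < 6/7. So R = 6/7.
Endpoint x = 34/7: the terms behave like c/n; limit comparison with the harmonic series gives divergence.
At x = 22/7: an alternating series whose terms decrease to 0 in absolute value, so it converges by the Leibniz criterion.

[22/7, 34/7)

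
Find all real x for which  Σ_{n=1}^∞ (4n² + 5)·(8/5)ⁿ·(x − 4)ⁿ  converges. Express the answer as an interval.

By the ratio test, |a_{n+1}/a_n| = [(4(n+1)² + 5)/(4n² + 5)] · 8/5 → 8/5.
Hence the series converges for |x − 4| < 1/(8/5) = 5/8, so the radius of convergence is 5/8.
Endpoint x = 37/8: the terms do not tend to 0, so the series diverges.
At x = 27/8: the n-th term does not approach 0; divergence by the term test.

(27/8, 37/8)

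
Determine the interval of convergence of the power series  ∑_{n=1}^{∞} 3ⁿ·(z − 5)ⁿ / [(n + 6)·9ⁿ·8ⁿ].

[-19, 29)

Ratio test: |a_{n+1}/a_n| = [(n + 6)/((n+1) + 6)] · 3/(9·8) → 1/24 as n → ∞.
Hence the series converges for |z − 5| < 1/(1/24) = 24, so the radius of convergence is 24.
When z = 29, the terms are asymptotic to a nonzero constant times 1/n, so the series diverges by limit comparison with Σ 1/n.
Endpoint z = -19: the terms alternate in sign and decrease monotonically to 0 in absolute value (size ~ c/n), so the alternating series test gives convergence.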